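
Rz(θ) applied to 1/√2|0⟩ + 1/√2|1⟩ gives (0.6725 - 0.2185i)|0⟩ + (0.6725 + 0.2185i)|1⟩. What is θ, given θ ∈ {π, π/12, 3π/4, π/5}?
π/5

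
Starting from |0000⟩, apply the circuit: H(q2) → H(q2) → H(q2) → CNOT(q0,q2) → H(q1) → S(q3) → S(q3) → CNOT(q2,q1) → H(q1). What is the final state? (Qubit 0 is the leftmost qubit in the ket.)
1/√2|0000⟩ + 1/√2|0010⟩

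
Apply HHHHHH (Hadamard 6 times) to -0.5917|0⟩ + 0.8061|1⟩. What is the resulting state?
-0.5917|0⟩ + 0.8061|1⟩

H² = I, so an even number of Hadamards cancels: H^6 = I and the state is unchanged.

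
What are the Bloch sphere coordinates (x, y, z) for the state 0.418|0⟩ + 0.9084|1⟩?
(0.7594, 0, -0.6505)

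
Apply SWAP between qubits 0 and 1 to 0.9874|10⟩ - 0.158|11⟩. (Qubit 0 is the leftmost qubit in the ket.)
0.9874|01⟩ - 0.158|11⟩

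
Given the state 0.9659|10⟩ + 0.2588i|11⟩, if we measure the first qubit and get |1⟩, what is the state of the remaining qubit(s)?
0.9659|0⟩ + 0.2588i|1⟩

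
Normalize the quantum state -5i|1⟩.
-i|1⟩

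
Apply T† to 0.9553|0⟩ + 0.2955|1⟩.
0.9553|0⟩ + (0.209 - 0.209i)|1⟩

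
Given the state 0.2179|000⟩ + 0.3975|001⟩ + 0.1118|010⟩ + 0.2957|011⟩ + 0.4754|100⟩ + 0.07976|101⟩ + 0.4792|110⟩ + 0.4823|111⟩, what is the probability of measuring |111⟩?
0.2326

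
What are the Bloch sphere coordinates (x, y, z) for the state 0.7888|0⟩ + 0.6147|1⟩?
(0.9698, 0, 0.2443)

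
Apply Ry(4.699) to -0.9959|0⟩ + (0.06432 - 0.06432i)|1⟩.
(0.6537 + 0.04578i)|0⟩ + (-0.7541 + 0.04518i)|1⟩

Ry(4.699) = [[cos(θ/2), −sin(θ/2)], [sin(θ/2), cos(θ/2)]]; θ = 4.699, cos(θ/2) ≈ -0.702357, sin(θ/2) ≈ 0.711825.
With a = amp(|0⟩) = -0.9959 and b = amp(|1⟩) = (0.06432 - 0.06432i):
new amp(|0⟩) = (-0.702357)·a + (-0.711825)·b = (0.6537 + 0.04578i)
new amp(|1⟩) = (0.711825)·a + (-0.702357)·b = (-0.7541 + 0.04518i)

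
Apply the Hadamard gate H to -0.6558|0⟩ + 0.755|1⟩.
0.07014|0⟩ - 0.9976|1⟩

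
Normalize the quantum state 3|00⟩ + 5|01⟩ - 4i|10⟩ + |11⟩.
0.4201|00⟩ + 0.7001|01⟩ - 0.5601i|10⟩ + 0.14|11⟩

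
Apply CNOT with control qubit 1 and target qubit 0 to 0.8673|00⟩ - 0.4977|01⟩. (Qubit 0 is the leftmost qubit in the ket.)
0.8673|00⟩ - 0.4977|11⟩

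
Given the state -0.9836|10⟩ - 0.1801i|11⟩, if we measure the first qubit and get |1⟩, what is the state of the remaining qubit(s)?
-0.9836|0⟩ - 0.1801i|1⟩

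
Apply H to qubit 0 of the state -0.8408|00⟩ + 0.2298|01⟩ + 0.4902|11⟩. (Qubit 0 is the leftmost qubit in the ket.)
-0.5945|00⟩ + 0.5091|01⟩ - 0.5945|10⟩ - 0.1841|11⟩

H on qubit 0 mixes each pair of kets that differ only in qubit 0: amplitudes (a, b) of (|…0…⟩, |…1…⟩) become ((a + b)/√2, (a − b)/√2). Kets absent from the input have amplitude 0.
(|00⟩, |10⟩): (a, b) = (-0.8408, 0) → (-0.5945, -0.5945)
(|01⟩, |11⟩): (a, b) = (0.2298, 0.4902) → (0.5091, -0.1841)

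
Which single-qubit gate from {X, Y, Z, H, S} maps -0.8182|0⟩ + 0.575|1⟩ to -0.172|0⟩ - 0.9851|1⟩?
H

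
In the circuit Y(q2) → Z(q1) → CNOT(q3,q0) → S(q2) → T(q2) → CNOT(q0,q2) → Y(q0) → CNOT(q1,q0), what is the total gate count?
8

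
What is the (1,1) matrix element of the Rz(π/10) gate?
(0.9877 + 0.1564i)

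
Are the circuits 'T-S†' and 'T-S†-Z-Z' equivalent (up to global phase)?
Yes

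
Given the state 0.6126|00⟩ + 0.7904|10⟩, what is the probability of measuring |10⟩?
0.6247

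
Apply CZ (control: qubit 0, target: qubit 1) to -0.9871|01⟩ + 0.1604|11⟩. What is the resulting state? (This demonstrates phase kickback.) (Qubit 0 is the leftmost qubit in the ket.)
-0.9871|01⟩ - 0.1604|11⟩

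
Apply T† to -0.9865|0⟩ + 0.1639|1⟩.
-0.9865|0⟩ + (0.1159 - 0.1159i)|1⟩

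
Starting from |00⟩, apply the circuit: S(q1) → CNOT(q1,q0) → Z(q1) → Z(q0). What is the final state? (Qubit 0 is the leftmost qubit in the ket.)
|00⟩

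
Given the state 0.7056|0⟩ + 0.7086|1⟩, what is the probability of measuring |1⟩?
0.5021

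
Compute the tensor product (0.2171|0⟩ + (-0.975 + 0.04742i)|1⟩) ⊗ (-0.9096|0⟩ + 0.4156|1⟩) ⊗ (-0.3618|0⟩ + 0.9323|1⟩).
0.07145|000⟩ - 0.1841|001⟩ - 0.03264|010⟩ + 0.08412|011⟩ + (-0.3209 + 0.01561i)|100⟩ + (0.8268 - 0.04021i)|101⟩ + (0.1466 - 0.00713i)|110⟩ + (-0.3778 + 0.01837i)|111⟩

amp(|b₁b₂…⟩) = product of the factor amplitudes for bits b₁, b₂, …; only kets whose every factor amplitude is nonzero survive.
|000⟩: (0.2171)(-0.9096)(-0.3618) = 0.07145
|001⟩: (0.2171)(-0.9096)(0.9323) = -0.1841
|010⟩: (0.2171)(0.4156)(-0.3618) = -0.03264
|011⟩: (0.2171)(0.4156)(0.9323) = 0.08412
|100⟩: (-0.975 + 0.04742i)(-0.9096)(-0.3618) = (-0.3209 + 0.01561i)
|101⟩: (-0.975 + 0.04742i)(-0.9096)(0.9323) = (0.8268 - 0.04021i)
|110⟩: (-0.975 + 0.04742i)(0.4156)(-0.3618) = (0.1466 - 0.00713i)
|111⟩: (-0.975 + 0.04742i)(0.4156)(0.9323) = (-0.3778 + 0.01837i)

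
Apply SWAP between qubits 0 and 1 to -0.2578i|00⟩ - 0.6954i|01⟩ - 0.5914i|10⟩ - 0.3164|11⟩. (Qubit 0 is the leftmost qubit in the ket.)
-0.2578i|00⟩ - 0.5914i|01⟩ - 0.6954i|10⟩ - 0.3164|11⟩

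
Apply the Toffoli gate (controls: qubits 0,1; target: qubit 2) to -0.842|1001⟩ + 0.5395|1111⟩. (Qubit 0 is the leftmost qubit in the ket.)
-0.842|1001⟩ + 0.5395|1101⟩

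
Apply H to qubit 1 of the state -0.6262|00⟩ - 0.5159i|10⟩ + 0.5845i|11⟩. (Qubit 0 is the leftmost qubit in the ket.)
-0.4428|00⟩ - 0.4428|01⟩ + 0.04851i|10⟩ - 0.7781i|11⟩

H on qubit 1 mixes each pair of kets that differ only in qubit 1: amplitudes (a, b) of (|…0…⟩, |…1…⟩) become ((a + b)/√2, (a − b)/√2). Kets absent from the input have amplitude 0.
(|00⟩, |01⟩): (a, b) = (-0.6262, 0) → (-0.4428, -0.4428)
(|10⟩, |11⟩): (a, b) = (-0.5159i, 0.5845i) → (0.04851i, -0.7781i)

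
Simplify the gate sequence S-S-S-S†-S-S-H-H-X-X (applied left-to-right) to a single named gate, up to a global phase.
I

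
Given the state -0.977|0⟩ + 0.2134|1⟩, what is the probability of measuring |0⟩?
0.9545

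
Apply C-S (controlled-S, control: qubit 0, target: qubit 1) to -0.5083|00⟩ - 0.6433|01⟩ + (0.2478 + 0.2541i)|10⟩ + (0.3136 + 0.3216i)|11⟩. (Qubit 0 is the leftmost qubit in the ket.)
-0.5083|00⟩ - 0.6433|01⟩ + (0.2478 + 0.2541i)|10⟩ + (-0.3216 + 0.3136i)|11⟩

C-S leaves the control-|0⟩ kets |00⟩, |01⟩ unchanged and applies S to qubit 1 on the control-|1⟩ pair (|10⟩, |11⟩).
S = [[1, 0], [0, i]].
With a = amp(|10⟩) = (0.2478 + 0.2541i) and b = amp(|11⟩) = (0.3136 + 0.3216i):
new amp(|10⟩) = (1)·a = (0.2478 + 0.2541i)
new amp(|11⟩) = (i)·b = (-0.3216 + 0.3136i)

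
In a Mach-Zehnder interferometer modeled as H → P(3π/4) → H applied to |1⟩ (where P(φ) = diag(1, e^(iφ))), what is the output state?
(0.8536 - (1/√8)i)|0⟩ + (0.1464 + (1/√8)i)|1⟩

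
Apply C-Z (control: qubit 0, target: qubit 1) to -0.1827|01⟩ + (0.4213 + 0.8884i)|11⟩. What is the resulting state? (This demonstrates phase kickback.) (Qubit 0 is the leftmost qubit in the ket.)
-0.1827|01⟩ + (-0.4213 - 0.8884i)|11⟩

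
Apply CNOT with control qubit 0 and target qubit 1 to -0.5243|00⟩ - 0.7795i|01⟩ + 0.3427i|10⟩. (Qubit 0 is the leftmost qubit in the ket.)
-0.5243|00⟩ - 0.7795i|01⟩ + 0.3427i|11⟩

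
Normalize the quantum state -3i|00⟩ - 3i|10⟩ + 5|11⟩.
-0.4575i|00⟩ - 0.4575i|10⟩ + 0.7625|11⟩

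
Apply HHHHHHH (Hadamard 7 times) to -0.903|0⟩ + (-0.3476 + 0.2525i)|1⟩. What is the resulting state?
(-0.8843 + 0.1785i)|0⟩ + (-0.3927 - 0.1785i)|1⟩

H² = I, so H^7 = H: a single Hadamard. With (a, b) = (-0.903, (-0.3476 + 0.2525i)), H gives ((a + b)/√2, (a − b)/√2) = ((-0.8843 + 0.1785i), (-0.3927 - 0.1785i)).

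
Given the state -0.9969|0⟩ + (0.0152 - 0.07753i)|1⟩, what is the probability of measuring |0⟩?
0.9938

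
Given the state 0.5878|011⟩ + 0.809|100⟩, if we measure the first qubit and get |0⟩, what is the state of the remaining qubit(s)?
|11⟩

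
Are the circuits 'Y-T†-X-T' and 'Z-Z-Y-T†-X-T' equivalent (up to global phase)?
Yes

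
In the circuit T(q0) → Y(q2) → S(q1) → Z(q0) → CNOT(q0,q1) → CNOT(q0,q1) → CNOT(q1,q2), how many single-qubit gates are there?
4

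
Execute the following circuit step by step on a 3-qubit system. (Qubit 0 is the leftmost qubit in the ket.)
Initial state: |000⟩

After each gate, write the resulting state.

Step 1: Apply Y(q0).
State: i|100⟩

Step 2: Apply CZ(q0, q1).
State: i|100⟩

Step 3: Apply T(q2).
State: i|100⟩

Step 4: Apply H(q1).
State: (1/√2)i|100⟩ + (1/√2)i|110⟩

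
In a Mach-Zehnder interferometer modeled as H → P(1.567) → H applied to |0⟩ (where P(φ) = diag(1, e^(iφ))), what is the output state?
(0.5019 + 0.5i)|0⟩ + (0.4981 - 0.5i)|1⟩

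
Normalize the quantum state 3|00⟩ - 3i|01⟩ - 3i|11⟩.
1/√3|00⟩ - (1/√3)i|01⟩ - (1/√3)i|11⟩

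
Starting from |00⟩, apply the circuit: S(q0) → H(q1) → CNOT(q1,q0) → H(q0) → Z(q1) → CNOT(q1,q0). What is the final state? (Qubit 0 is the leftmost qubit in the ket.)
1/2|00⟩ + 1/2|01⟩ + 1/2|10⟩ - 1/2|11⟩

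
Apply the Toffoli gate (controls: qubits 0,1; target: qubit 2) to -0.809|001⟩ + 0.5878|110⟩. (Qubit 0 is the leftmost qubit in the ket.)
-0.809|001⟩ + 0.5878|111⟩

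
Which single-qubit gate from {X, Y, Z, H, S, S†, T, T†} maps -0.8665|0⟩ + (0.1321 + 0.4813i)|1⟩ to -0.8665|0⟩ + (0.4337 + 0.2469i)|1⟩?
T†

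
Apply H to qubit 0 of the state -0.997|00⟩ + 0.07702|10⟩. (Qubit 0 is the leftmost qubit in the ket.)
-0.6505|00⟩ - 0.7594|10⟩

H on qubit 0 mixes each pair of kets that differ only in qubit 0: amplitudes (a, b) of (|…0…⟩, |…1…⟩) become ((a + b)/√2, (a − b)/√2). Kets absent from the input have amplitude 0.
(|00⟩, |10⟩): (a, b) = (-0.997, 0.07702) → (-0.6505, -0.7594)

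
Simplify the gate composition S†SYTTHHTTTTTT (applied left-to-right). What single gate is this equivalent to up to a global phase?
Y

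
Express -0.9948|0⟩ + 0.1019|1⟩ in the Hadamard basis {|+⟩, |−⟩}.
-0.6314|+⟩ - 0.7755|−⟩

With |ψ⟩ = α|0⟩ + β|1⟩, the Hadamard-basis coefficients are ⟨+|ψ⟩ = (α + β)/√2 and ⟨−|ψ⟩ = (α − β)/√2.
Here α = -0.9948, β = 0.1019: (α + β)/√2 = -0.6314, (α − β)/√2 = -0.7755.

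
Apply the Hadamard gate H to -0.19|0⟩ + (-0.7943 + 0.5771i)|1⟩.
(-0.696 + 0.4081i)|0⟩ + (0.4273 - 0.4081i)|1⟩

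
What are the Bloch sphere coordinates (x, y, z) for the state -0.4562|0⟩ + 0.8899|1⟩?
(-0.8119, 0, -0.5838)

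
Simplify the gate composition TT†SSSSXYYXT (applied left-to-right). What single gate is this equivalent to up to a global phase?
T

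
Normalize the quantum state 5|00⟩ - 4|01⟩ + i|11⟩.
0.7715|00⟩ - 0.6172|01⟩ + 0.1543i|11⟩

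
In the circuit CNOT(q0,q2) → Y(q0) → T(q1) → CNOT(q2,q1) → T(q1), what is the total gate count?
5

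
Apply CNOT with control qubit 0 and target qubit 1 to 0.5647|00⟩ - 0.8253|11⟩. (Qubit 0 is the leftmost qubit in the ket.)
0.5647|00⟩ - 0.8253|10⟩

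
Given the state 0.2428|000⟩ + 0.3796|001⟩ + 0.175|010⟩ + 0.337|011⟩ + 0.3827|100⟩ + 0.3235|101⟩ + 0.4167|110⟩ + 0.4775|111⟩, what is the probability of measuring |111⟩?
0.228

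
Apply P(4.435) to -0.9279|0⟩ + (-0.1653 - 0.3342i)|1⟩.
-0.9279|0⟩ + (-0.2762 + 0.2505i)|1⟩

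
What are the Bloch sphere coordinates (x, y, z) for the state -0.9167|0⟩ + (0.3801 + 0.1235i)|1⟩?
(-0.6969, -0.2264, 0.6806)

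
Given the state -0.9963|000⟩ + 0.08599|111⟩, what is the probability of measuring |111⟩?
0.007394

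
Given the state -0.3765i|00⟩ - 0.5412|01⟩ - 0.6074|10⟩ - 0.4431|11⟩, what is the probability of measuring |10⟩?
0.3689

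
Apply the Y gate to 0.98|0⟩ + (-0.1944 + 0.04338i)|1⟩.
(0.04338 + 0.1944i)|0⟩ + 0.98i|1⟩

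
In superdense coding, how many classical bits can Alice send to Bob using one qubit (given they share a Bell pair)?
2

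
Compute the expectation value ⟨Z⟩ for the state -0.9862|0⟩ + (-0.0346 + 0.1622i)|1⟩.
0.9451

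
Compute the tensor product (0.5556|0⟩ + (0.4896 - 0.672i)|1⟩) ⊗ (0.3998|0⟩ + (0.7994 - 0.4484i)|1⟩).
0.2221|00⟩ + (0.4441 - 0.2491i)|01⟩ + (0.1957 - 0.2687i)|10⟩ + (0.09006 - 0.7567i)|11⟩

amp(|b₁b₂…⟩) = product of the factor amplitudes for bits b₁, b₂, …; only kets whose every factor amplitude is nonzero survive.
|00⟩: (0.5556)(0.3998) = 0.2221
|01⟩: (0.5556)(0.7994 - 0.4484i) = (0.4441 - 0.2491i)
|10⟩: (0.4896 - 0.672i)(0.3998) = (0.1957 - 0.2687i)
|11⟩: (0.4896 - 0.672i)(0.7994 - 0.4484i) = (0.09006 - 0.7567i)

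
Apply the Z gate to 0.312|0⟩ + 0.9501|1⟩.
0.312|0⟩ - 0.9501|1⟩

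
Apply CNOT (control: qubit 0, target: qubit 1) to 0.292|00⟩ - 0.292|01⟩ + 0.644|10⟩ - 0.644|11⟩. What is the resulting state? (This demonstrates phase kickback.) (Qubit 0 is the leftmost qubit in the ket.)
0.292|00⟩ - 0.292|01⟩ - 0.644|10⟩ + 0.644|11⟩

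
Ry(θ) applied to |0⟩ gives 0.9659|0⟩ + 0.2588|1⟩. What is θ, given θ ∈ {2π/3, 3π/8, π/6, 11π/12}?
π/6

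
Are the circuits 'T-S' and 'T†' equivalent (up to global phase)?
No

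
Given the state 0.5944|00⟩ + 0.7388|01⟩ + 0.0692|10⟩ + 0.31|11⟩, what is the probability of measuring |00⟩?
0.3533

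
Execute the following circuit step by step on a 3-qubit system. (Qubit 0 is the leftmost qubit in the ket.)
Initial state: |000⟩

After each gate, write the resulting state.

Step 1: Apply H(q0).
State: 1/√2|000⟩ + 1/√2|100⟩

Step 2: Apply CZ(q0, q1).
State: 1/√2|000⟩ + 1/√2|100⟩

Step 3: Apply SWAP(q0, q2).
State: 1/√2|000⟩ + 1/√2|001⟩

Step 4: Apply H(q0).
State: 1/2|000⟩ + 1/2|001⟩ + 1/2|100⟩ + 1/2|101⟩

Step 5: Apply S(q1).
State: 1/2|000⟩ + 1/2|001⟩ + 1/2|100⟩ + 1/2|101⟩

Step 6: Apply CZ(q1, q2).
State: 1/2|000⟩ + 1/2|001⟩ + 1/2|100⟩ + 1/2|101⟩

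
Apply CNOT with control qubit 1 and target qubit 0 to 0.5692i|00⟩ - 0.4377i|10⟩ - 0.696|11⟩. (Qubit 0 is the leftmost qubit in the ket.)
0.5692i|00⟩ - 0.696|01⟩ - 0.4377i|10⟩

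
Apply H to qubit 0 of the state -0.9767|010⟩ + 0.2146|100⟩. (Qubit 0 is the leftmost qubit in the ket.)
0.1517|000⟩ - 0.6906|010⟩ - 0.1517|100⟩ - 0.6906|110⟩

H on qubit 0 mixes each pair of kets that differ only in qubit 0: amplitudes (a, b) of (|…0…⟩, |…1…⟩) become ((a + b)/√2, (a − b)/√2). Kets absent from the input have amplitude 0.
(|000⟩, |100⟩): (a, b) = (0, 0.2146) → (0.1517, -0.1517)
(|010⟩, |110⟩): (a, b) = (-0.9767, 0) → (-0.6906, -0.6906)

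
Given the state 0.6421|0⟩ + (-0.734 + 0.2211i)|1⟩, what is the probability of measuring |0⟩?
0.4123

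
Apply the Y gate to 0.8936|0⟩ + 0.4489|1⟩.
-0.4489i|0⟩ + 0.8936i|1⟩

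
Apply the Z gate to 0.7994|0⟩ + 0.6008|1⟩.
0.7994|0⟩ - 0.6008|1⟩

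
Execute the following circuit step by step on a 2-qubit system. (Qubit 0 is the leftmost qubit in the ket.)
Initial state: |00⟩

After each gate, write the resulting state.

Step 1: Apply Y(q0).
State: i|10⟩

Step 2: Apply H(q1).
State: (1/√2)i|10⟩ + (1/√2)i|11⟩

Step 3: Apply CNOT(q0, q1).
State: (1/√2)i|10⟩ + (1/√2)i|11⟩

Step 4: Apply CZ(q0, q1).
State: (1/√2)i|10⟩ - (1/√2)i|11⟩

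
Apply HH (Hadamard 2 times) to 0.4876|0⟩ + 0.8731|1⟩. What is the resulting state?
0.4876|0⟩ + 0.8731|1⟩

H² = I, so an even number of Hadamards cancels: H^2 = I and the state is unchanged.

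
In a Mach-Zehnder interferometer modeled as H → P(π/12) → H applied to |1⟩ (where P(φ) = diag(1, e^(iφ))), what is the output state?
(0.01704 - 0.1294i)|0⟩ + (0.983 + 0.1294i)|1⟩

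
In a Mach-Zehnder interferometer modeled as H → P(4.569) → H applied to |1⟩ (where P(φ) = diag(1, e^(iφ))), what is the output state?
(0.5714 + 0.4949i)|0⟩ + (0.4286 - 0.4949i)|1⟩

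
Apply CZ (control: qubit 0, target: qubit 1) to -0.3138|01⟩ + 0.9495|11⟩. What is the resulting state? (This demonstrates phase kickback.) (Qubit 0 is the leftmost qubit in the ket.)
-0.3138|01⟩ - 0.9495|11⟩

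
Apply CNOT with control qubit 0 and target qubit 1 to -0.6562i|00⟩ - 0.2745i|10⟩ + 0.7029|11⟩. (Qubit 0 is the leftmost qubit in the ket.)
-0.6562i|00⟩ + 0.7029|10⟩ - 0.2745i|11⟩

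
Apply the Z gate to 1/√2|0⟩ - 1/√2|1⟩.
1/√2|0⟩ + 1/√2|1⟩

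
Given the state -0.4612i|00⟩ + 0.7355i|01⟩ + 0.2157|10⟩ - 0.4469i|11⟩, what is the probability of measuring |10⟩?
0.04653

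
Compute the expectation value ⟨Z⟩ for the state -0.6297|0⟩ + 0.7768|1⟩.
-0.2069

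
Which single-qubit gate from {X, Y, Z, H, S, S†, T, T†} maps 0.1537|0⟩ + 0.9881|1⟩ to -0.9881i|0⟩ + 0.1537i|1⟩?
Y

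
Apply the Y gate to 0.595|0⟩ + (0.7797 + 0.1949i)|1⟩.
(0.1949 - 0.7797i)|0⟩ + 0.595i|1⟩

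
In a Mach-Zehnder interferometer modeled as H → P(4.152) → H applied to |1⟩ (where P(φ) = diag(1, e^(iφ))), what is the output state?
(0.7658 + 0.4235i)|0⟩ + (0.2342 - 0.4235i)|1⟩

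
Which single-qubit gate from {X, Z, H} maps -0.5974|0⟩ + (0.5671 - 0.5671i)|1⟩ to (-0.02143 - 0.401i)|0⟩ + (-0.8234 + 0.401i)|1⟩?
H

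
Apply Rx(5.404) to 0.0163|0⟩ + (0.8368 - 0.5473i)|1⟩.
(-0.2477 - 0.3561i)|0⟩ + (-0.7572 + 0.4883i)|1⟩

Rx(5.404) = [[cos(θ/2), −i·sin(θ/2)], [−i·sin(θ/2), cos(θ/2)]]; θ = 5.404, cos(θ/2) ≈ -0.904925, sin(θ/2) ≈ 0.425571.
With a = amp(|0⟩) = 0.0163 and b = amp(|1⟩) = (0.8368 - 0.5473i):
new amp(|0⟩) = (-0.904925)·a + (-0.425571i)·b = (-0.2477 - 0.3561i)
new amp(|1⟩) = (-0.425571i)·a + (-0.904925)·b = (-0.7572 + 0.4883i)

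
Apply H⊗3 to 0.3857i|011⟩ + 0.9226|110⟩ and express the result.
(0.3262 + 0.1364i)|000⟩ + (0.3262 - 0.1364i)|001⟩ + (-0.3262 - 0.1364i)|010⟩ + (-0.3262 + 0.1364i)|011⟩ + (-0.3262 + 0.1364i)|100⟩ + (-0.3262 - 0.1364i)|101⟩ + (0.3262 - 0.1364i)|110⟩ + (0.3262 + 0.1364i)|111⟩

H⊗3 gives amp(|y⟩) = (1/2√2) Σ_x (−1)^(x·y) amp(|x⟩), where x·y is the number of positions in which both x and y have a 1.
|000⟩: (0.3857i + 0.9226)/(2√2) = (0.3262 + 0.1364i)
|001⟩: (-0.3857i + 0.9226)/(2√2) = (0.3262 - 0.1364i)
|010⟩: (-0.3857i - 0.9226)/(2√2) = (-0.3262 - 0.1364i)
|011⟩: (0.3857i - 0.9226)/(2√2) = (-0.3262 + 0.1364i)
|100⟩: (0.3857i - 0.9226)/(2√2) = (-0.3262 + 0.1364i)
|101⟩: (-0.3857i - 0.9226)/(2√2) = (-0.3262 - 0.1364i)
|110⟩: (-0.3857i + 0.9226)/(2√2) = (0.3262 - 0.1364i)
|111⟩: (0.3857i + 0.9226)/(2√2) = (0.3262 + 0.1364i)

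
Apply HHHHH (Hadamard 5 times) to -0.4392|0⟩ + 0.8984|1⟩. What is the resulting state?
0.3247|0⟩ - 0.9458|1⟩

H² = I, so H^5 = H: a single Hadamard. With (a, b) = (-0.4392, 0.8984), H gives ((a + b)/√2, (a − b)/√2) = (0.3247, -0.9458).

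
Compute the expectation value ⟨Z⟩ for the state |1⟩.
-1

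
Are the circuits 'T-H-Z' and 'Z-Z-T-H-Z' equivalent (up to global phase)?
Yes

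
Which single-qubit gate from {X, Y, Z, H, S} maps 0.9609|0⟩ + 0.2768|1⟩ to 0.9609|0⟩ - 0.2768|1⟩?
Z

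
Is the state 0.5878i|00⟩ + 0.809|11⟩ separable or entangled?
Entangled

Writing the state as a|00⟩ + b|01⟩ + c|10⟩ + d|11⟩, it is a product state iff ad − bc = 0.
Here (a, b, c, d) = (0.5878i, 0, 0, 0.809): ad − bc = (0.5878i)(0.809) − (0)(0) = 0.4755i ≠ 0, so the state is entangled.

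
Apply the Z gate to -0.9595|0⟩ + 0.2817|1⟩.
-0.9595|0⟩ - 0.2817|1⟩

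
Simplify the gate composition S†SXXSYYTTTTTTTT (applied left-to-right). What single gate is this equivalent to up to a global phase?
S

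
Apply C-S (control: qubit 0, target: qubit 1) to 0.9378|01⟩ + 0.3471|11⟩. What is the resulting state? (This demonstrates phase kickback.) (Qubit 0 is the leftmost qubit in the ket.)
0.9378|01⟩ + 0.3471i|11⟩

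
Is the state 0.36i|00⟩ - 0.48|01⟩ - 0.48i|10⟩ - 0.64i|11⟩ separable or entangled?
Entangled

Writing the state as a|00⟩ + b|01⟩ + c|10⟩ + d|11⟩, it is a product state iff ad − bc = 0.
Here (a, b, c, d) = (0.36i, -0.48, -0.48i, -0.64i): ad − bc = (0.36i)(-0.64i) − (-0.48)(-0.48i) = (0.2304 - 0.2304i) ≠ 0, so the state is entangled.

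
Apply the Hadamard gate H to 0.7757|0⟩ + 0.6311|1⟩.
0.9948|0⟩ + 0.1022|1⟩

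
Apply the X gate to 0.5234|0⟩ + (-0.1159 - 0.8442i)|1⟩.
(-0.1159 - 0.8442i)|0⟩ + 0.5234|1⟩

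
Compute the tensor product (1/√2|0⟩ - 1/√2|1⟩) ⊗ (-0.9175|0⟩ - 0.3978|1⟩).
-0.6488|00⟩ - 0.2813|01⟩ + 0.6488|10⟩ + 0.2813|11⟩

amp(|b₁b₂…⟩) = product of the factor amplitudes for bits b₁, b₂, …; only kets whose every factor amplitude is nonzero survive.
|00⟩: (1/√2)(-0.9175) = -0.6488
|01⟩: (1/√2)(-0.3978) = -0.2813
|10⟩: (-1/√2)(-0.9175) = 0.6488
|11⟩: (-1/√2)(-0.3978) = 0.2813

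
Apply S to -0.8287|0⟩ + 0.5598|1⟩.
-0.8287|0⟩ + 0.5598i|1⟩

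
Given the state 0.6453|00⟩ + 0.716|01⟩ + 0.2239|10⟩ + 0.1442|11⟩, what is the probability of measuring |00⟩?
0.4164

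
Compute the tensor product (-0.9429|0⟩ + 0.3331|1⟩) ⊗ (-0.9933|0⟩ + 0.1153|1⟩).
0.9366|00⟩ - 0.1087|01⟩ - 0.3309|10⟩ + 0.03841|11⟩

amp(|b₁b₂…⟩) = product of the factor amplitudes for bits b₁, b₂, …; only kets whose every factor amplitude is nonzero survive.
|00⟩: (-0.9429)(-0.9933) = 0.9366
|01⟩: (-0.9429)(0.1153) = -0.1087
|10⟩: (0.3331)(-0.9933) = -0.3309
|11⟩: (0.3331)(0.1153) = 0.03841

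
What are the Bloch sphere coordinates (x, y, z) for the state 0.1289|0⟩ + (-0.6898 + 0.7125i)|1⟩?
(-0.1778, 0.1837, -0.9669)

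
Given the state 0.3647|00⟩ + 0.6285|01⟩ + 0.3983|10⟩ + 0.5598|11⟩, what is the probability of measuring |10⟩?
0.1586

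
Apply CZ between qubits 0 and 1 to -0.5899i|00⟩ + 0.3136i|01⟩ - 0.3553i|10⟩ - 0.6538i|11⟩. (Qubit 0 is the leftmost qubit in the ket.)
-0.5899i|00⟩ + 0.3136i|01⟩ - 0.3553i|10⟩ + 0.6538i|11⟩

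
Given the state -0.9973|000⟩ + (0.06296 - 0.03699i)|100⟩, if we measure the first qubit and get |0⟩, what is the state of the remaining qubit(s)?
-|00⟩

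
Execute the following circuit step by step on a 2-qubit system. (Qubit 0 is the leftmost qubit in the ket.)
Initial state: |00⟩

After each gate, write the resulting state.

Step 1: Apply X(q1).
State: |01⟩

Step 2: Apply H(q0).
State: 1/√2|01⟩ + 1/√2|11⟩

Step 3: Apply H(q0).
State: |01⟩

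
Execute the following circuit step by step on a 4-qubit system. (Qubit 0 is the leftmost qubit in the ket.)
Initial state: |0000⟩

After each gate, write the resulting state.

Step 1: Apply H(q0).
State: 1/√2|0000⟩ + 1/√2|1000⟩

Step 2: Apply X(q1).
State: 1/√2|0100⟩ + 1/√2|1100⟩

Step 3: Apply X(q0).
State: 1/√2|0100⟩ + 1/√2|1100⟩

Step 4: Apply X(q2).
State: 1/√2|0110⟩ + 1/√2|1110⟩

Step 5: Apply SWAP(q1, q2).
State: 1/√2|0110⟩ + 1/√2|1110⟩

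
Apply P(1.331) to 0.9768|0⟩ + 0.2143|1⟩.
0.9768|0⟩ + (0.0509 + 0.2082i)|1⟩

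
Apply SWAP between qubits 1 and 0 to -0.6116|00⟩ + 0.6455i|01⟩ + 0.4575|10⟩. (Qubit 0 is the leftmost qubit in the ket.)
-0.6116|00⟩ + 0.4575|01⟩ + 0.6455i|10⟩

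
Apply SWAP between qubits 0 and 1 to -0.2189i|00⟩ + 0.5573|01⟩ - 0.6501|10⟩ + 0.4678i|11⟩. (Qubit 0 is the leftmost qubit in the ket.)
-0.2189i|00⟩ - 0.6501|01⟩ + 0.5573|10⟩ + 0.4678i|11⟩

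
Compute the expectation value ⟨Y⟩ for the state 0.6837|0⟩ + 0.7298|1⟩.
0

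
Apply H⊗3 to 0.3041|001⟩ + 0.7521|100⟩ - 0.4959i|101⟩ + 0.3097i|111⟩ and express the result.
(0.3734 - 0.06583i)|000⟩ + (0.1584 + 0.06583i)|001⟩ + (0.3734 - 0.2848i)|010⟩ + (0.1584 + 0.2848i)|011⟩ + (-0.1584 + 0.06583i)|100⟩ + (-0.3734 - 0.06583i)|101⟩ + (-0.1584 + 0.2848i)|110⟩ + (-0.3734 - 0.2848i)|111⟩

H⊗3 gives amp(|y⟩) = (1/2√2) Σ_x (−1)^(x·y) amp(|x⟩), where x·y is the number of positions in which both x and y have a 1.
|000⟩: (0.3041 + 0.7521 - 0.4959i + 0.3097i)/(2√2) = (0.3734 - 0.06583i)
|001⟩: (-0.3041 + 0.7521 + 0.4959i - 0.3097i)/(2√2) = (0.1584 + 0.06583i)
|010⟩: (0.3041 + 0.7521 - 0.4959i - 0.3097i)/(2√2) = (0.3734 - 0.2848i)
|011⟩: (-0.3041 + 0.7521 + 0.4959i + 0.3097i)/(2√2) = (0.1584 + 0.2848i)
|100⟩: (0.3041 - 0.7521 + 0.4959i - 0.3097i)/(2√2) = (-0.1584 + 0.06583i)
|101⟩: (-0.3041 - 0.7521 - 0.4959i + 0.3097i)/(2√2) = (-0.3734 - 0.06583i)
|110⟩: (0.3041 - 0.7521 + 0.4959i + 0.3097i)/(2√2) = (-0.1584 + 0.2848i)
|111⟩: (-0.3041 - 0.7521 - 0.4959i - 0.3097i)/(2√2) = (-0.3734 - 0.2848i)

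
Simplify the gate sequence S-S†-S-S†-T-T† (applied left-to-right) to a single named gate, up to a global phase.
I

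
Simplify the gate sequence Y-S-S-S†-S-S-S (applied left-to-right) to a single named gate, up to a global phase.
Y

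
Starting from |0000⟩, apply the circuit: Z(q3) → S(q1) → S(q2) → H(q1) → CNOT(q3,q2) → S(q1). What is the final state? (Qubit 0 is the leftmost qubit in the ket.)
1/√2|0000⟩ + (1/√2)i|0100⟩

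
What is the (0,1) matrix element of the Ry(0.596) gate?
-0.2936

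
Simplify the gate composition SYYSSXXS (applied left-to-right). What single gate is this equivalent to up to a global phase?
I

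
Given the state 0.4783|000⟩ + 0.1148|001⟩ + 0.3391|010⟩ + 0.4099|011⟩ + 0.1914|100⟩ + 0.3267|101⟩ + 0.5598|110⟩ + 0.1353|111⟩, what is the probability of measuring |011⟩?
0.168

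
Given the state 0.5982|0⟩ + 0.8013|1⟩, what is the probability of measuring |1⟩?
0.6421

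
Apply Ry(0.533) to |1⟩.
-0.2634|0⟩ + 0.9647|1⟩

Ry(0.533) = [[cos(θ/2), −sin(θ/2)], [sin(θ/2), cos(θ/2)]]; θ = 0.533, cos(θ/2) ≈ 0.964699, sin(θ/2) ≈ 0.263357.
With a = amp(|0⟩) = 0 and b = amp(|1⟩) = 1:
new amp(|0⟩) = (0.964699)·a + (-0.263357)·b = -0.2634
new amp(|1⟩) = (0.263357)·a + (0.964699)·b = 0.9647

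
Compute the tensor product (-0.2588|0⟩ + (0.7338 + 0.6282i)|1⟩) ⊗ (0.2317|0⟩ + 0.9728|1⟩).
-0.05996|00⟩ - 0.2518|01⟩ + (0.17 + 0.1456i)|10⟩ + (0.7138 + 0.6111i)|11⟩

amp(|b₁b₂…⟩) = product of the factor amplitudes for bits b₁, b₂, …; only kets whose every factor amplitude is nonzero survive.
|00⟩: (-0.2588)(0.2317) = -0.05996
|01⟩: (-0.2588)(0.9728) = -0.2518
|10⟩: (0.7338 + 0.6282i)(0.2317) = (0.17 + 0.1456i)
|11⟩: (0.7338 + 0.6282i)(0.9728) = (0.7138 + 0.6111i)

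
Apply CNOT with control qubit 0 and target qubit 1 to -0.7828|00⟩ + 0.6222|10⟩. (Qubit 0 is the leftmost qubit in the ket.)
-0.7828|00⟩ + 0.6222|11⟩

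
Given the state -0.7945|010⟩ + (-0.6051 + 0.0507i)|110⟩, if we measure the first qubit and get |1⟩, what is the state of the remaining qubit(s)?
(-0.9965 + 0.0835i)|10⟩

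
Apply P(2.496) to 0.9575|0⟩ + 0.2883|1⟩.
0.9575|0⟩ + (-0.2303 + 0.1735i)|1⟩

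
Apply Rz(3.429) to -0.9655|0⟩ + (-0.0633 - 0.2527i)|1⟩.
(0.1383 + 0.9555i)|0⟩ + (0.2592 - 0.02646i)|1⟩

Rz(3.429) = [[e^(−iθ/2), 0], [0, e^(iθ/2)]] with e^(±iθ/2) = cos(θ/2) ± i·sin(θ/2); θ = 3.429, cos(θ/2) ≈ -0.14321, sin(θ/2) ≈ 0.989692.
With a = amp(|0⟩) = -0.9655 and b = amp(|1⟩) = (-0.0633 - 0.2527i):
new amp(|0⟩) = (-0.14321 - 0.989692i)·a = (0.1383 + 0.9555i)
new amp(|1⟩) = (-0.14321 + 0.989692i)·b = (0.2592 - 0.02646i)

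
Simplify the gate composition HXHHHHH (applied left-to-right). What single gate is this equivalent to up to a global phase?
Z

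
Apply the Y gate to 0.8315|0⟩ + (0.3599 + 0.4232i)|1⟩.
(0.4232 - 0.3599i)|0⟩ + 0.8315i|1⟩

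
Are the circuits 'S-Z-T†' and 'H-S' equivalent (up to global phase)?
No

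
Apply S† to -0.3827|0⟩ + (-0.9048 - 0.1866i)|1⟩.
-0.3827|0⟩ + (-0.1866 + 0.9048i)|1⟩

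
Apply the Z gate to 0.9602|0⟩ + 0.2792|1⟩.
0.9602|0⟩ - 0.2792|1⟩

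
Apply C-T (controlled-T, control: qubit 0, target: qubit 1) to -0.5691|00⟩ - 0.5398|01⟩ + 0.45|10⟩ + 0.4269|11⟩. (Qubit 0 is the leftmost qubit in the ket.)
-0.5691|00⟩ - 0.5398|01⟩ + 0.45|10⟩ + (0.3019 + 0.3019i)|11⟩

C-T leaves the control-|0⟩ kets |00⟩, |01⟩ unchanged and applies T to qubit 1 on the control-|1⟩ pair (|10⟩, |11⟩).
T = [[1, 0], [0, (1/√2 + (1/√2)i)]].
With a = amp(|10⟩) = 0.45 and b = amp(|11⟩) = 0.4269:
new amp(|10⟩) = (1)·a = 0.45
new amp(|11⟩) = (1/√2 + (1/√2)i)·b = (0.3019 + 0.3019i)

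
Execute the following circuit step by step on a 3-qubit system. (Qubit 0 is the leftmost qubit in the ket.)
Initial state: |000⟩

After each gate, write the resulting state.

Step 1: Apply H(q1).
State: 1/√2|000⟩ + 1/√2|010⟩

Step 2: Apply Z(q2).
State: 1/√2|000⟩ + 1/√2|010⟩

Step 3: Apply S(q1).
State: 1/√2|000⟩ + (1/√2)i|010⟩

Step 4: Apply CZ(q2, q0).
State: 1/√2|000⟩ + (1/√2)i|010⟩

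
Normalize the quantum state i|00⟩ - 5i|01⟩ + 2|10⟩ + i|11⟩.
0.1796i|00⟩ - 0.898i|01⟩ + 0.3592|10⟩ + 0.1796i|11⟩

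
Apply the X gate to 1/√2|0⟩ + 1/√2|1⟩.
1/√2|0⟩ + 1/√2|1⟩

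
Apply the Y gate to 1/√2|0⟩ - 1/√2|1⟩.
(1/√2)i|0⟩ + (1/√2)i|1⟩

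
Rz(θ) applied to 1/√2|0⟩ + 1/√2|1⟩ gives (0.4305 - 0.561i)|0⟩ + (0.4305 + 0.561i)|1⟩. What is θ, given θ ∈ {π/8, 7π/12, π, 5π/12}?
7π/12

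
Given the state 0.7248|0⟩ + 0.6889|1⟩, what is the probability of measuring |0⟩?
0.5253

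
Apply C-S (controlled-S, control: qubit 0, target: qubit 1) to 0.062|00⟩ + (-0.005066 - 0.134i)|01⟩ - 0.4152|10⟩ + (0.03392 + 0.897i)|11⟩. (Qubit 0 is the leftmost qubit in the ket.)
0.062|00⟩ + (-0.005066 - 0.134i)|01⟩ - 0.4152|10⟩ + (-0.897 + 0.03392i)|11⟩

C-S leaves the control-|0⟩ kets |00⟩, |01⟩ unchanged and applies S to qubit 1 on the control-|1⟩ pair (|10⟩, |11⟩).
S = [[1, 0], [0, i]].
With a = amp(|10⟩) = -0.4152 and b = amp(|11⟩) = (0.03392 + 0.897i):
new amp(|10⟩) = (1)·a = -0.4152
new amp(|11⟩) = (i)·b = (-0.897 + 0.03392i)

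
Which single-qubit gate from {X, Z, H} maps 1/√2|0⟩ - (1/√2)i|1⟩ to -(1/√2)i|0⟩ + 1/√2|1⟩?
X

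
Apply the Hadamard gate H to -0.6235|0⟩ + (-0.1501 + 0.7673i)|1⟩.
(-0.547 + 0.5426i)|0⟩ + (-0.3347 - 0.5426i)|1⟩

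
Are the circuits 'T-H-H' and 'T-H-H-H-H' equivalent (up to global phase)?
Yes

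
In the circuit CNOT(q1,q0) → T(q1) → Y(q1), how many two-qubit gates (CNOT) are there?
1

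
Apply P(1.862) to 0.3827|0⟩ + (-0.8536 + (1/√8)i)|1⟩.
0.3827|0⟩ + (-0.0936 - 0.9192i)|1⟩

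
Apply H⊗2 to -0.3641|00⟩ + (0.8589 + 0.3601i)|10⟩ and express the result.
(0.2474 + 0.1801i)|00⟩ + (0.2474 + 0.1801i)|01⟩ + (-0.6115 - 0.1801i)|10⟩ + (-0.6115 - 0.1801i)|11⟩

H⊗2 gives amp(|y⟩) = (1/2) Σ_x (−1)^(x·y) amp(|x⟩), where x·y is the number of positions in which both x and y have a 1.
|00⟩: (-0.3641 + (0.8589 + 0.3601i))/2 = (0.2474 + 0.1801i)
|01⟩: (-0.3641 + (0.8589 + 0.3601i))/2 = (0.2474 + 0.1801i)
|10⟩: (-0.3641 - (0.8589 + 0.3601i))/2 = (-0.6115 - 0.1801i)
|11⟩: (-0.3641 - (0.8589 + 0.3601i))/2 = (-0.6115 - 0.1801i)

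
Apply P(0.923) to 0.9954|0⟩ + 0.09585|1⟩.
0.9954|0⟩ + (0.05784 + 0.07643i)|1⟩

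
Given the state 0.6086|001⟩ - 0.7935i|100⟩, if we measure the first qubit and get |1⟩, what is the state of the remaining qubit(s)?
-i|00⟩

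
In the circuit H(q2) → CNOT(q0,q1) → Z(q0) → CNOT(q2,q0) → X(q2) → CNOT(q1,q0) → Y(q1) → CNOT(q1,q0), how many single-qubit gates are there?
4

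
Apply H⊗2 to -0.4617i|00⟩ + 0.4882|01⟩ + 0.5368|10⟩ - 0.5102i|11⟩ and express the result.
(0.5125 - 0.486i)|00⟩ + (0.0243 + 0.02425i)|01⟩ + (-0.0243 + 0.02425i)|10⟩ + (-0.5125 - 0.486i)|11⟩

H⊗2 gives amp(|y⟩) = (1/2) Σ_x (−1)^(x·y) amp(|x⟩), where x·y is the number of positions in which both x and y have a 1.
|00⟩: (-0.4617i + 0.4882 + 0.5368 - 0.5102i)/2 = (0.5125 - 0.486i)
|01⟩: (-0.4617i - 0.4882 + 0.5368 + 0.5102i)/2 = (0.0243 + 0.02425i)
|10⟩: (-0.4617i + 0.4882 - 0.5368 + 0.5102i)/2 = (-0.0243 + 0.02425i)
|11⟩: (-0.4617i - 0.4882 - 0.5368 - 0.5102i)/2 = (-0.5125 - 0.486i)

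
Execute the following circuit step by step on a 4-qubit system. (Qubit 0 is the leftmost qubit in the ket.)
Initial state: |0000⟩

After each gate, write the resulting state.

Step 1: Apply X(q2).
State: |0010⟩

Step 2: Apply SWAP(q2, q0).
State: |1000⟩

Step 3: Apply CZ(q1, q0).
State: |1000⟩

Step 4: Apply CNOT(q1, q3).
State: |1000⟩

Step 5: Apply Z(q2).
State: |1000⟩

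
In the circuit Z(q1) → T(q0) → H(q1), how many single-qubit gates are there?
3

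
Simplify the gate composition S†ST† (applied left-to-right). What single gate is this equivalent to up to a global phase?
T†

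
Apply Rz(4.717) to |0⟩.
(-0.7087 - 0.7055i)|0⟩

Rz(4.717) = [[e^(−iθ/2), 0], [0, e^(iθ/2)]] with e^(±iθ/2) = cos(θ/2) ± i·sin(θ/2); θ = 4.717, cos(θ/2) ≈ -0.708735, sin(θ/2) ≈ 0.705475.
With a = amp(|0⟩) = 1 and b = amp(|1⟩) = 0:
new amp(|0⟩) = (-0.708735 - 0.705475i)·a = (-0.7087 - 0.7055i)
new amp(|1⟩) = (-0.708735 + 0.705475i)·b = 0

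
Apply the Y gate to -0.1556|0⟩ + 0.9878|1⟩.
-0.9878i|0⟩ - 0.1556i|1⟩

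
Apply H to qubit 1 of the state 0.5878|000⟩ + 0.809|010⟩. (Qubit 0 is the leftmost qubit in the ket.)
0.9877|000⟩ - 0.1564|010⟩

H on qubit 1 mixes each pair of kets that differ only in qubit 1: amplitudes (a, b) of (|…0…⟩, |…1…⟩) become ((a + b)/√2, (a − b)/√2). Kets absent from the input have amplitude 0.
(|000⟩, |010⟩): (a, b) = (0.5878, 0.809) → (0.9877, -0.1564)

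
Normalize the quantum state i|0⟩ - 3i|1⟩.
0.3162i|0⟩ - 0.9487i|1⟩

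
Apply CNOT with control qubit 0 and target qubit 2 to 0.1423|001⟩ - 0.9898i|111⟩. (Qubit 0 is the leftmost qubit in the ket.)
0.1423|001⟩ - 0.9898i|110⟩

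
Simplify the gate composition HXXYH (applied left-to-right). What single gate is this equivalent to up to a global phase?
Y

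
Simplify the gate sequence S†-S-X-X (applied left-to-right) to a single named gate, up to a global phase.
I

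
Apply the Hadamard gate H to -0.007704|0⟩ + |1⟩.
0.7017|0⟩ - 0.7126|1⟩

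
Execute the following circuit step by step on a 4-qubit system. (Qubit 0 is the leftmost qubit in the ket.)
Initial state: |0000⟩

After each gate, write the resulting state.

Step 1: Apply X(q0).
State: |1000⟩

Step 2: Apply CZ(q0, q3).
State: |1000⟩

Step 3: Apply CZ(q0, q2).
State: |1000⟩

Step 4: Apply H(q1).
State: 1/√2|1000⟩ + 1/√2|1100⟩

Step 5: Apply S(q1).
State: 1/√2|1000⟩ + (1/√2)i|1100⟩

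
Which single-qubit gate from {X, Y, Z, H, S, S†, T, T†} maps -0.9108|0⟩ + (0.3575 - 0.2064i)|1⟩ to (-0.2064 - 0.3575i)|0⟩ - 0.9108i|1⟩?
Y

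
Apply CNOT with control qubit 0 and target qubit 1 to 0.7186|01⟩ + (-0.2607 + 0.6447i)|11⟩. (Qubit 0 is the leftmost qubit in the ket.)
0.7186|01⟩ + (-0.2607 + 0.6447i)|10⟩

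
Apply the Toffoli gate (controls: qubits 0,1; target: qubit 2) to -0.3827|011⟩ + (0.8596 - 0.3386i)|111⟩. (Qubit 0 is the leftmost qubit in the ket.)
-0.3827|011⟩ + (0.8596 - 0.3386i)|110⟩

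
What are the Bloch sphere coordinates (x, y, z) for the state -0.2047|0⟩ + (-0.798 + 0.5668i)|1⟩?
(0.3267, -0.232, -0.9162)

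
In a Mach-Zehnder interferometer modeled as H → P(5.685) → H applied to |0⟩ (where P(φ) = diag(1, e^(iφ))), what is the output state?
(0.9132 - 0.2816i)|0⟩ + (0.08682 + 0.2816i)|1⟩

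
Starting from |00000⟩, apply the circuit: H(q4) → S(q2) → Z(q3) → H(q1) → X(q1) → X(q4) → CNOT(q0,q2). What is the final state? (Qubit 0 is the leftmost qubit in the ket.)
1/2|00000⟩ + 1/2|00001⟩ + 1/2|01000⟩ + 1/2|01001⟩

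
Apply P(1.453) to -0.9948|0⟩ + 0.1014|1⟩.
-0.9948|0⟩ + (0.01192 + 0.1007i)|1⟩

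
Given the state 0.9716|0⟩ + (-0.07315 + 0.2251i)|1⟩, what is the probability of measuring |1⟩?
0.05602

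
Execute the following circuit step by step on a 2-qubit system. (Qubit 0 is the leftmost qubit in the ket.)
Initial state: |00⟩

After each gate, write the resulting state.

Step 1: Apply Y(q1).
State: i|01⟩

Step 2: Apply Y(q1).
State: |00⟩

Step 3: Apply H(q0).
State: 1/√2|00⟩ + 1/√2|10⟩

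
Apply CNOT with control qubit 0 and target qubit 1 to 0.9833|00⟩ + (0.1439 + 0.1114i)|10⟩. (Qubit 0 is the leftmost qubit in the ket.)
0.9833|00⟩ + (0.1439 + 0.1114i)|11⟩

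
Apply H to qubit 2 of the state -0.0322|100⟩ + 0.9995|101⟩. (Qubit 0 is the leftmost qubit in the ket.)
0.684|100⟩ - 0.7295|101⟩

H on qubit 2 mixes each pair of kets that differ only in qubit 2: amplitudes (a, b) of (|…0…⟩, |…1…⟩) become ((a + b)/√2, (a − b)/√2). Kets absent from the input have amplitude 0.
(|100⟩, |101⟩): (a, b) = (-0.0322, 0.9995) → (0.684, -0.7295)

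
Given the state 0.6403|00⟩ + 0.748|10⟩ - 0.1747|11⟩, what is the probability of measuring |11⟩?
0.03052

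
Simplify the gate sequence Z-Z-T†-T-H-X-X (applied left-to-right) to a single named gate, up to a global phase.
H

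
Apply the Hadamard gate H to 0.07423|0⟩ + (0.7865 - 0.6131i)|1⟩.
(0.6086 - 0.4335i)|0⟩ + (-0.5037 + 0.4335i)|1⟩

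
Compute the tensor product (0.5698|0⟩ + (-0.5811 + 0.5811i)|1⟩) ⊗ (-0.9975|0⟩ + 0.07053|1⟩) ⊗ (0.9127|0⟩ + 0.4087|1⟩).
-0.5188|000⟩ - 0.2323|001⟩ + 0.03668|010⟩ + 0.01642|011⟩ + (0.529 - 0.529i)|100⟩ + (0.2369 - 0.2369i)|101⟩ + (-0.03741 + 0.03741i)|110⟩ + (-0.01675 + 0.01675i)|111⟩

amp(|b₁b₂…⟩) = product of the factor amplitudes for bits b₁, b₂, …; only kets whose every factor amplitude is nonzero survive.
|000⟩: (0.5698)(-0.9975)(0.9127) = -0.5188
|001⟩: (0.5698)(-0.9975)(0.4087) = -0.2323
|010⟩: (0.5698)(0.07053)(0.9127) = 0.03668
|011⟩: (0.5698)(0.07053)(0.4087) = 0.01642
|100⟩: (-0.5811 + 0.5811i)(-0.9975)(0.9127) = (0.529 - 0.529i)
|101⟩: (-0.5811 + 0.5811i)(-0.9975)(0.4087) = (0.2369 - 0.2369i)
|110⟩: (-0.5811 + 0.5811i)(0.07053)(0.9127) = (-0.03741 + 0.03741i)
|111⟩: (-0.5811 + 0.5811i)(0.07053)(0.4087) = (-0.01675 + 0.01675i)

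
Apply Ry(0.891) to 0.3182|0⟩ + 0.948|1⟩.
-0.1214|0⟩ + 0.9926|1⟩

Ry(0.891) = [[cos(θ/2), −sin(θ/2)], [sin(θ/2), cos(θ/2)]]; θ = 0.891, cos(θ/2) ≈ 0.902395, sin(θ/2) ≈ 0.430909.
With a = amp(|0⟩) = 0.3182 and b = amp(|1⟩) = 0.948:
new amp(|0⟩) = (0.902395)·a + (-0.430909)·b = -0.1214
new amp(|1⟩) = (0.430909)·a + (0.902395)·b = 0.9926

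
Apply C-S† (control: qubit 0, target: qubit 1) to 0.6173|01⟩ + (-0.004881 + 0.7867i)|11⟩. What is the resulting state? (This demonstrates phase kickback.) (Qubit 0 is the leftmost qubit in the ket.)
0.6173|01⟩ + (0.7867 + 0.004881i)|11⟩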